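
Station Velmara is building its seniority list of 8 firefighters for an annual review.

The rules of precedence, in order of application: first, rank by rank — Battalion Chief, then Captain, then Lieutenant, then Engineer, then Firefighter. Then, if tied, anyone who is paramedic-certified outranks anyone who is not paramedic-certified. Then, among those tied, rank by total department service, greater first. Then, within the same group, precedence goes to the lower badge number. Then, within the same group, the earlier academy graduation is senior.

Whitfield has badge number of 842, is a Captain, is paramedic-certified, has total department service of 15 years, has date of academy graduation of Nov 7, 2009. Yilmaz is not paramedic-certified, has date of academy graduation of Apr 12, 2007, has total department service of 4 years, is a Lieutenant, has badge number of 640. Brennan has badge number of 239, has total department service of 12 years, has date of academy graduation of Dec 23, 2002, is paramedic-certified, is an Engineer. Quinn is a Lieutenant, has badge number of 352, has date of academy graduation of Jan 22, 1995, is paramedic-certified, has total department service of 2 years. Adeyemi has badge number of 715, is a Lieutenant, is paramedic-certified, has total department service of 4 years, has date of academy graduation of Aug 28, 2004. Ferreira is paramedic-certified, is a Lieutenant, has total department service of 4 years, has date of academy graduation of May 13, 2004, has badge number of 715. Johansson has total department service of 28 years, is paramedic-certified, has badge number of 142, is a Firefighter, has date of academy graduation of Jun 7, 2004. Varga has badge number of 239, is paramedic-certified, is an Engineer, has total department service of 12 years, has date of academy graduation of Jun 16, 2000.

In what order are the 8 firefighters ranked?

By rank: Whitfield (Captain); then Ferreira, Adeyemi, Quinn and Yilmaz (Lieutenant); then Varga and Brennan (Engineer); then Johansson (Firefighter).
Among Ferreira, Adeyemi, Quinn and Yilmaz, paramedic-certified before not paramedic-certified: Ferreira, Adeyemi and Quinn (paramedic-certified) before Yilmaz (not paramedic-certified).
Among Ferreira, Adeyemi and Quinn, by total department service (higher first): Ferreira and Adeyemi (4 years) before Quinn (2 years).
Ferreira and Adeyemi both have badge number 715, so the next rule applies.
Among Ferreira and Adeyemi, by date of academy graduation (earlier first): Ferreira (May 13, 2004) before Adeyemi (Aug 28, 2004).
Varga and Brennan are each paramedic-certified, so the next rule applies.
Varga and Brennan both have total department service 12 years, so the next rule applies.
Varga and Brennan both have badge number 239, so the next rule applies.
Among Varga and Brennan, by date of academy graduation (earlier first): Varga (Jun 16, 2000) before Brennan (Dec 23, 2002).
Full order: Whitfield, Ferreira, Adeyemi, Quinn, Yilmaz, Varga, Brennan, Johansson.

Whitfield, Ferreira, Adeyemi, Quinn, Yilmaz, Varga, Brennan, Johansson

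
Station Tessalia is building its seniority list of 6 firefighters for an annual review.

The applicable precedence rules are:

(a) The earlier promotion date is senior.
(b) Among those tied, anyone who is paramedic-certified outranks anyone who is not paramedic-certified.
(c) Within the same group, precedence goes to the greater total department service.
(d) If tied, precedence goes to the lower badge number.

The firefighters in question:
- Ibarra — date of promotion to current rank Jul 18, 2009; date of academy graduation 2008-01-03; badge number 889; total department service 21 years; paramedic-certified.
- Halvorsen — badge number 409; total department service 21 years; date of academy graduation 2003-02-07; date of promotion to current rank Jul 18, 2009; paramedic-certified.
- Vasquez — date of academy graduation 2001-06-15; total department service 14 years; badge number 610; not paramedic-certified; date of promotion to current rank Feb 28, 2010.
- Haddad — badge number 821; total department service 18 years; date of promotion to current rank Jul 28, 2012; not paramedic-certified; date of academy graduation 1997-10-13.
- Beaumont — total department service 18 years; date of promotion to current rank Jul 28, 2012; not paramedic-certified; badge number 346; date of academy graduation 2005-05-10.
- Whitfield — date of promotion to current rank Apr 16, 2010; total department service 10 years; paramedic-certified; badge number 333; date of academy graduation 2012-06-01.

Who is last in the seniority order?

By date of promotion to current rank (earlier first): Halvorsen and Ibarra (both Jul 18, 2009); then Vasquez (Feb 28, 2010); then Whitfield (Apr 16, 2010); then Beaumont and Haddad (both Jul 28, 2012).
Halvorsen and Ibarra are each paramedic-certified, so the next rule applies.
Halvorsen and Ibarra both have total department service 21 years, so the next rule applies.
Among Halvorsen and Ibarra, by badge number (lower first): Halvorsen (409) before Ibarra (889).
Beaumont and Haddad are each not paramedic-certified, so the next rule applies.
Beaumont and Haddad both have total department service 18 years, so the next rule applies.
Among Beaumont and Haddad, by badge number (lower first): Beaumont (346) before Haddad (821).
Order: Halvorsen, Ibarra, Vasquez, Whitfield, Beaumont, Haddad.

Haddad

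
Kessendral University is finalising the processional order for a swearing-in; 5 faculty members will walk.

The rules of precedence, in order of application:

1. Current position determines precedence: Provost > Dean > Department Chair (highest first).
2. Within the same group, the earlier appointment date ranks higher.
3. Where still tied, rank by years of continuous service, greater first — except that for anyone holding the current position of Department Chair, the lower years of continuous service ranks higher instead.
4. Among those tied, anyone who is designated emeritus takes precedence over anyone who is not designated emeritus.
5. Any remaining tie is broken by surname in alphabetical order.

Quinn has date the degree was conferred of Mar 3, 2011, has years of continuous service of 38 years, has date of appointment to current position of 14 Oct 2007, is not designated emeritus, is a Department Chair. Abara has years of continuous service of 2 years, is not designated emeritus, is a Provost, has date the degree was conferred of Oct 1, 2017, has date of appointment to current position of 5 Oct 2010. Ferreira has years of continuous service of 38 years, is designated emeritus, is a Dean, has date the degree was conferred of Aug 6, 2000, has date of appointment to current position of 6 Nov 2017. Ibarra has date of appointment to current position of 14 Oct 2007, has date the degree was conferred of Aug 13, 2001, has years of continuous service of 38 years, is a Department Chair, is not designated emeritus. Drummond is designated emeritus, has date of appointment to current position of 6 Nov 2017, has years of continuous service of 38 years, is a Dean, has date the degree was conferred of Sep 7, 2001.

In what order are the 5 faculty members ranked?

Abara, Drummond, Ferreira, Ibarra, Quinn

By current position: Abara (Provost); then Drummond and Ferreira (Dean); then Ibarra and Quinn (Department Chair).
Drummond and Ferreira both have date of appointment to current position 6 Nov 2017, so the next rule applies.
Drummond and Ferreira both have years of continuous service 38 years, so the next rule applies.
Drummond and Ferreira are each designated emeritus, so the next rule applies.
Among Drummond and Ferreira, alphabetically by surname: Drummond before Ferreira.
Ibarra and Quinn both have date of appointment to current position 14 Oct 2007, so the next rule applies.
Ibarra and Quinn both have years of continuous service 38 years, so the next rule applies.
Ibarra and Quinn are each not designated emeritus, so the next rule applies.
Among Ibarra and Quinn, alphabetically by surname: Ibarra before Quinn.
Full order: Abara, Drummond, Ferreira, Ibarra, Quinn.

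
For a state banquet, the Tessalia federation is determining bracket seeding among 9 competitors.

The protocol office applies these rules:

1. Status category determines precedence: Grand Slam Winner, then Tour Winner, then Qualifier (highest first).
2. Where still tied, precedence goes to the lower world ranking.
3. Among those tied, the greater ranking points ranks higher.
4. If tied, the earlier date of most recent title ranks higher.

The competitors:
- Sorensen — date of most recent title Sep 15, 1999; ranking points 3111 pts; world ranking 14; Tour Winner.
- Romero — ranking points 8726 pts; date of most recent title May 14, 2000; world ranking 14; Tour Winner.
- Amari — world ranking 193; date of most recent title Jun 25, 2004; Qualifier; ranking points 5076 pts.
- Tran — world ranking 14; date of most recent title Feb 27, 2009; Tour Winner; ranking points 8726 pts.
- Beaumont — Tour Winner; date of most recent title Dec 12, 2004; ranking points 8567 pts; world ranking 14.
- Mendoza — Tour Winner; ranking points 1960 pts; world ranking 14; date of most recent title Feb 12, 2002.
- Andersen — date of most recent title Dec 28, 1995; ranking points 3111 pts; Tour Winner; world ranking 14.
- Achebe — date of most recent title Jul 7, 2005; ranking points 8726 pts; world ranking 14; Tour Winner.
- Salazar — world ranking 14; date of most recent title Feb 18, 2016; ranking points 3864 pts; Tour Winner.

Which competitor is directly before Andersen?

By status category: Romero, Achebe, Tran, Beaumont, Salazar, Andersen, Sorensen and Mendoza (Tour Winner); then Amari (Qualifier).
Romero, Achebe, Tran, Beaumont, Salazar, Andersen, Sorensen and Mendoza all have world ranking 14, so the next rule applies.
Among Romero, Achebe, Tran, Beaumont, Salazar, Andersen, Sorensen and Mendoza, by ranking points (higher first): Romero, Achebe and Tran (8726 pts) before Beaumont (8567 pts) before Salazar (3864 pts) before Andersen and Sorensen (3111 pts) before Mendoza (1960 pts).
Among Romero, Achebe and Tran, by date of most recent title (earlier first): Romero (May 14, 2000) before Achebe (Jul 7, 2005) before Tran (Feb 27, 2009).
Among Andersen and Sorensen, by date of most recent title (earlier first): Andersen (Dec 28, 1995) before Sorensen (Sep 15, 1999).
Order: Romero, Achebe, Tran, Beaumont, Salazar, Andersen, Sorensen, Mendoza, Amari.

Salazar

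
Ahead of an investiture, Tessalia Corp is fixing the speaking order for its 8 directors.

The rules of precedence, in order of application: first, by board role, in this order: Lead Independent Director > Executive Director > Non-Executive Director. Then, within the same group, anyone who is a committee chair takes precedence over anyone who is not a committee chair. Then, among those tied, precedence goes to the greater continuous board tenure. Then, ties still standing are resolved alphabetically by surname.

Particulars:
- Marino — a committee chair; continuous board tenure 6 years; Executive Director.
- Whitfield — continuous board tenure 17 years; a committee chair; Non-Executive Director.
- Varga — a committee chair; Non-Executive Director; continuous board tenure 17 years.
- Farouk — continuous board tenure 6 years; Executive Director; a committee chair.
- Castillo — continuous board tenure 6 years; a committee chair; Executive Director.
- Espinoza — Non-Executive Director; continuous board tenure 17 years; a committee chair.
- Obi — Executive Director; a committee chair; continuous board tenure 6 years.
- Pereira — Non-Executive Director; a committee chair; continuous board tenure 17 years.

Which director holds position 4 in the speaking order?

By board role: Castillo, Farouk, Marino and Obi (Executive Director); then Espinoza, Pereira, Varga and Whitfield (Non-Executive Director).
Castillo, Farouk, Marino and Obi are each a committee chair, so the next rule applies.
Castillo, Farouk, Marino and Obi all have continuous board tenure 6 years, so the next rule applies.
Among Castillo, Farouk, Marino and Obi, alphabetically by surname: Castillo before Farouk before Marino before Obi.
Espinoza, Pereira, Varga and Whitfield are each a committee chair, so the next rule applies.
Espinoza, Pereira, Varga and Whitfield all have continuous board tenure 17 years, so the next rule applies.
Among Espinoza, Pereira, Varga and Whitfield, alphabetically by surname: Espinoza before Pereira before Varga before Whitfield.
Order: Castillo, Farouk, Marino, Obi, Espinoza, Pereira, Varga, Whitfield.

Obi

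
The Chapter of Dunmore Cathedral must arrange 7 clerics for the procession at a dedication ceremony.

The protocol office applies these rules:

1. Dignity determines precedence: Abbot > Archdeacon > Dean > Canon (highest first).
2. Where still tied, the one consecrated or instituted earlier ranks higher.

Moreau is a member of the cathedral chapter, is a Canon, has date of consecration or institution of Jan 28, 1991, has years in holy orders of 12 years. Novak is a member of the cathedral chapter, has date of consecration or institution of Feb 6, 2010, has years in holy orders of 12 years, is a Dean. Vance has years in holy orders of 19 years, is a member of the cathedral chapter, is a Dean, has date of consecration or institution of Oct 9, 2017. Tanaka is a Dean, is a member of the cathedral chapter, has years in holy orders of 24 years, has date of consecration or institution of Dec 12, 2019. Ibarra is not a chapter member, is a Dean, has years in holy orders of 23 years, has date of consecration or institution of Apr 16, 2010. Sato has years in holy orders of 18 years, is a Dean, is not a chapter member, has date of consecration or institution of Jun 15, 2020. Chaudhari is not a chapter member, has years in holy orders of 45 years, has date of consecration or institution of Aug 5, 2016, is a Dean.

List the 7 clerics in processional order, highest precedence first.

By dignity: Novak, Ibarra, Chaudhari, Vance, Tanaka and Sato (Dean); then Moreau (Canon).
Among Novak, Ibarra, Chaudhari, Vance, Tanaka and Sato, by date of consecration or institution (earlier first): Novak (Feb 6, 2010) before Ibarra (Apr 16, 2010) before Chaudhari (Aug 5, 2016) before Vance (Oct 9, 2017) before Tanaka (Dec 12, 2019) before Sato (Jun 15, 2020).
Full order: Novak, Ibarra, Chaudhari, Vance, Tanaka, Sato, Moreau.

Novak, Ibarra, Chaudhari, Vance, Tanaka, Sato, Moreau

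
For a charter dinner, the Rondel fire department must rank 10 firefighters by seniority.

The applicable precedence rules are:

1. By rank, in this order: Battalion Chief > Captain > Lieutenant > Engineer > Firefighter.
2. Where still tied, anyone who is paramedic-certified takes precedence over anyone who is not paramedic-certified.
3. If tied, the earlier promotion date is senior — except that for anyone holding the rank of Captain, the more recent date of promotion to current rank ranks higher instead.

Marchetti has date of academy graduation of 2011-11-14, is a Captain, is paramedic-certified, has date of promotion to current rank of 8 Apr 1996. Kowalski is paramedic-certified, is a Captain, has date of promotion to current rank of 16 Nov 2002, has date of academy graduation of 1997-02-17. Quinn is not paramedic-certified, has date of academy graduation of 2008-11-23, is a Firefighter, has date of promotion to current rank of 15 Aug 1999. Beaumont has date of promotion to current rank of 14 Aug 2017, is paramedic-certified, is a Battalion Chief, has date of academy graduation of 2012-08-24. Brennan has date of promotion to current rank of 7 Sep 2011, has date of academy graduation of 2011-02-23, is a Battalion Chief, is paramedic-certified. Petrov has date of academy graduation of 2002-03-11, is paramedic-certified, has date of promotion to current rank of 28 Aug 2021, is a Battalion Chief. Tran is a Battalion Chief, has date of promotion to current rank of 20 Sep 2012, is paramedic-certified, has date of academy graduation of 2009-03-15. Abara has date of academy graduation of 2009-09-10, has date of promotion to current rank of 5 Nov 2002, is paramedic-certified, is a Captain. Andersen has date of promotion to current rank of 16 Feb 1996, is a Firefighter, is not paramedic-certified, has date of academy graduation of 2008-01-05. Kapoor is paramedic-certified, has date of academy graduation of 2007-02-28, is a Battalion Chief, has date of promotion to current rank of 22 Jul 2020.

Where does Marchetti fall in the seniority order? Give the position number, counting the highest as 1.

By rank: Brennan, Tran, Beaumont, Kapoor and Petrov (Battalion Chief); then Kowalski, Abara and Marchetti (Captain); then Andersen and Quinn (Firefighter).
Brennan, Tran, Beaumont, Kapoor and Petrov are each paramedic-certified, so the next rule applies.
Among Brennan, Tran, Beaumont, Kapoor and Petrov, by date of promotion to current rank (earlier first): Brennan (7 Sep 2011) before Tran (20 Sep 2012) before Beaumont (14 Aug 2017) before Kapoor (22 Jul 2020) before Petrov (28 Aug 2021).
Kowalski, Abara and Marchetti are each paramedic-certified, so the next rule applies.
Among Kowalski, Abara and Marchetti, by date of promotion to current rank (later first) (reversed rule for this group): Kowalski (16 Nov 2002) before Abara (5 Nov 2002) before Marchetti (8 Apr 1996).
Andersen and Quinn are each not paramedic-certified, so the next rule applies.
Among Andersen and Quinn, by date of promotion to current rank (earlier first): Andersen (16 Feb 1996) before Quinn (15 Aug 1999).
Order: Brennan, Tran, Beaumont, Kapoor, Petrov, Kowalski, Abara, Marchetti, Andersen, Quinn. So position 8.

8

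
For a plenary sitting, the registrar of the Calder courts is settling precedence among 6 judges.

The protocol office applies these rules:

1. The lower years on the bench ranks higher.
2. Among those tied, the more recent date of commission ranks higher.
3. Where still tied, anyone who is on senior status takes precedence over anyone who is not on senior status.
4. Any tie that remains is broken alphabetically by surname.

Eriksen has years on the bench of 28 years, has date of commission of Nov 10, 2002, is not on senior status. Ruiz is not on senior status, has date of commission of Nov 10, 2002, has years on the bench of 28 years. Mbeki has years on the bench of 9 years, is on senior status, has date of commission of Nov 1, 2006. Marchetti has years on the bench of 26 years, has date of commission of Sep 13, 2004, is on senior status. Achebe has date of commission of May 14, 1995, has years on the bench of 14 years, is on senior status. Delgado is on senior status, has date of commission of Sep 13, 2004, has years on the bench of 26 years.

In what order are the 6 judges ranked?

Mbeki, Achebe, Delgado, Marchetti, Eriksen, Ruiz

By years on the bench (lower first): Mbeki (9 years); then Achebe (14 years); then Delgado and Marchetti (both 26 years); then Eriksen and Ruiz (both 28 years).
Delgado and Marchetti both have date of commission Sep 13, 2004, so the next rule applies.
Delgado and Marchetti are each on senior status, so the next rule applies.
Among Delgado and Marchetti, alphabetically by surname: Delgado before Marchetti.
Eriksen and Ruiz both have date of commission Nov 10, 2002, so the next rule applies.
Eriksen and Ruiz are each not on senior status, so the next rule applies.
Among Eriksen and Ruiz, alphabetically by surname: Eriksen before Ruiz.
Full order: Mbeki, Achebe, Delgado, Marchetti, Eriksen, Ruiz.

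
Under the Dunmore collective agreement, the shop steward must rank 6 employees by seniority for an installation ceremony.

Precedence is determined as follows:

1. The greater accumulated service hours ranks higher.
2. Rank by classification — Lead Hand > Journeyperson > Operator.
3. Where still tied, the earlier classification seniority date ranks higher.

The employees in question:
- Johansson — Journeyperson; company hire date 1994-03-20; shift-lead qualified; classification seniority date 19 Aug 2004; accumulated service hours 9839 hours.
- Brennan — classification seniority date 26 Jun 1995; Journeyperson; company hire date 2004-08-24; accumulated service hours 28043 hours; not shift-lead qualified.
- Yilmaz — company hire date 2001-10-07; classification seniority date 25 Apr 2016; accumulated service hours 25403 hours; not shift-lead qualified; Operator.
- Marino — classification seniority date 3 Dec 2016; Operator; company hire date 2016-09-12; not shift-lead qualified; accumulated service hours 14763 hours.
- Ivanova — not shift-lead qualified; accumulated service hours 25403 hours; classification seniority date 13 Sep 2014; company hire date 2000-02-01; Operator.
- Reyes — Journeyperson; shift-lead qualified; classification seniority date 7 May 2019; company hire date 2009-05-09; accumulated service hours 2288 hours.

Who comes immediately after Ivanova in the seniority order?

By accumulated service hours (higher first): Brennan (28043 hours); then Ivanova and Yilmaz (both 25403 hours); then Marino (14763 hours); then Johansson (9839 hours); then Reyes (2288 hours).
Ivanova and Yilmaz are each Operator, so the next rule applies.
Among Ivanova and Yilmaz, by classification seniority date (earlier first): Ivanova (13 Sep 2014) before Yilmaz (25 Apr 2016).
Order: Brennan, Ivanova, Yilmaz, Marino, Johansson, Reyes.

Yilmaz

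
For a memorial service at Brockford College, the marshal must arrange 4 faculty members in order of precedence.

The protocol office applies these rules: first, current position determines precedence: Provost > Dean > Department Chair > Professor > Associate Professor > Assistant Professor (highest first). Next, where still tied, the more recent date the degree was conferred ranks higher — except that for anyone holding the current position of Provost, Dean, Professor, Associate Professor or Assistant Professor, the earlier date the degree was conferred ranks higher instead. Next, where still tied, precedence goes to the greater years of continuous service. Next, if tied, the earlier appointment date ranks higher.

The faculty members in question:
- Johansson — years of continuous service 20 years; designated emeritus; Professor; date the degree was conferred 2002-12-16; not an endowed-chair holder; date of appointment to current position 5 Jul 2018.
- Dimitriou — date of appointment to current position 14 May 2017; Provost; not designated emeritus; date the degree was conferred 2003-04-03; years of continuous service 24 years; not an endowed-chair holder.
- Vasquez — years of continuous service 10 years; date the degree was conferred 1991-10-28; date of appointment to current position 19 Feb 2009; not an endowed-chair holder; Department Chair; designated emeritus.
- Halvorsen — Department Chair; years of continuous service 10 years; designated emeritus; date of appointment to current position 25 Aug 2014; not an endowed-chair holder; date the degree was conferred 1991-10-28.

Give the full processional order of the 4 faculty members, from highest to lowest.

Dimitriou, Vasquez, Halvorsen, Johansson

By current position: Dimitriou (Provost); then Vasquez and Halvorsen (Department Chair); then Johansson (Professor).
Vasquez and Halvorsen both have date the degree was conferred 1991-10-28, so the next rule applies.
Vasquez and Halvorsen both have years of continuous service 10 years, so the next rule applies.
Among Vasquez and Halvorsen, by date of appointment to current position (earlier first): Vasquez (19 Feb 2009) before Halvorsen (25 Aug 2014).
Full order: Dimitriou, Vasquez, Halvorsen, Johansson.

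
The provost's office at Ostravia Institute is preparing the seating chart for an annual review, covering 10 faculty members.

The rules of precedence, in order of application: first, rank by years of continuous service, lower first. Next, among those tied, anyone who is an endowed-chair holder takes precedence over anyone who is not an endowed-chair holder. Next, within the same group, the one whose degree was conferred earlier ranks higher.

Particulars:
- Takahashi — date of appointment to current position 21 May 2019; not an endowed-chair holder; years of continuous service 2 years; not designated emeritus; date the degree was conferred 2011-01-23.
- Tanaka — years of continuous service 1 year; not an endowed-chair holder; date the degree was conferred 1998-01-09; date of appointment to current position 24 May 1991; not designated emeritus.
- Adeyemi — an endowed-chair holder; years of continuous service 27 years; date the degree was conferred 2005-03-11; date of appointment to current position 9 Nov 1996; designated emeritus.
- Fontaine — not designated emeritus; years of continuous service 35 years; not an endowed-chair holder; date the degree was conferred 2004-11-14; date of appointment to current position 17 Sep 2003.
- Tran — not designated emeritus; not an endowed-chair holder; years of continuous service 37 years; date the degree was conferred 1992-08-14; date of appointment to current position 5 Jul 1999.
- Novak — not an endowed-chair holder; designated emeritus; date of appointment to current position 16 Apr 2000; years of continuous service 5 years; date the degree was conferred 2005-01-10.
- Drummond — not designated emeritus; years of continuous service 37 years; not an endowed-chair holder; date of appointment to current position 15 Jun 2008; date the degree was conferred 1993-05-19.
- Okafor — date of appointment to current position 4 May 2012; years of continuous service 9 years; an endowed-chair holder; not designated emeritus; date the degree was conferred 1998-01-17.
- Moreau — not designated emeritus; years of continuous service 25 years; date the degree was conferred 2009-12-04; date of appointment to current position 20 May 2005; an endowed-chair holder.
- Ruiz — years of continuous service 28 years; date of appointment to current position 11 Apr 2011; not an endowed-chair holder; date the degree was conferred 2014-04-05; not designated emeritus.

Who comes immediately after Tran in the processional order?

Drummond

By years of continuous service (lower first): Tanaka (1 year); then Takahashi (2 years); then Novak (5 years); then Okafor (9 years); then Moreau (25 years); then Adeyemi (27 years); then Ruiz (28 years); then Fontaine (35 years); then Tran and Drummond (both 37 years).
Tran and Drummond are each not an endowed-chair holder, so the next rule applies.
Among Tran and Drummond, by date the degree was conferred (earlier first): Tran (1992-08-14) before Drummond (1993-05-19).
Order: Tanaka, Takahashi, Novak, Okafor, Moreau, Adeyemi, Ruiz, Fontaine, Tran, Drummond.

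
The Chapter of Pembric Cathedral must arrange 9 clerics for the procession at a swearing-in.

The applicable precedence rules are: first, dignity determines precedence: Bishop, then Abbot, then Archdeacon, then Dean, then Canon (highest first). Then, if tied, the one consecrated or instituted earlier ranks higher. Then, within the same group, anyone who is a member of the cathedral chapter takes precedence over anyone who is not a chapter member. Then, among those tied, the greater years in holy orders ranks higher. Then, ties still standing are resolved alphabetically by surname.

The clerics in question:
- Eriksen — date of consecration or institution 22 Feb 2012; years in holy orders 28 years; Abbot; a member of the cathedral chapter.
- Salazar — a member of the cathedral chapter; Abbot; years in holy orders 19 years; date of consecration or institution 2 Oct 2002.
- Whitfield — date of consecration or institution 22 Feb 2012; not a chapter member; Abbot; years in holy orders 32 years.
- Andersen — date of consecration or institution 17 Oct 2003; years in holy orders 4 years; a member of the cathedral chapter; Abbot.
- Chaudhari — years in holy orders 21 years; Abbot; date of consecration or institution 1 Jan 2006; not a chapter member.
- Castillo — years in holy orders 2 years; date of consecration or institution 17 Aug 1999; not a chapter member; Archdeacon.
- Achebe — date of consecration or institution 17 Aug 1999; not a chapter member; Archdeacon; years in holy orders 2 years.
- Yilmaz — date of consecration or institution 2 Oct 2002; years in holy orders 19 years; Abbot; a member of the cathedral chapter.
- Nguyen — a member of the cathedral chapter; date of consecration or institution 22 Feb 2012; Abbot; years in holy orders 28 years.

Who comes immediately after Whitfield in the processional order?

By dignity: Salazar, Yilmaz, Andersen, Chaudhari, Eriksen, Nguyen and Whitfield (Abbot); then Achebe and Castillo (Archdeacon).
Among Salazar, Yilmaz, Andersen, Chaudhari, Eriksen, Nguyen and Whitfield, by date of consecration or institution (earlier first): Salazar and Yilmaz (2 Oct 2002) before Andersen (17 Oct 2003) before Chaudhari (1 Jan 2006) before Eriksen, Nguyen and Whitfield (22 Feb 2012).
Salazar and Yilmaz are each a member of the cathedral chapter, so the next rule applies.
Salazar and Yilmaz both have years in holy orders 19 years, so the next rule applies.
Among Salazar and Yilmaz, alphabetically by surname: Salazar before Yilmaz.
Among Eriksen, Nguyen and Whitfield, a member of the cathedral chapter before not a chapter member: Eriksen and Nguyen (a member of the cathedral chapter) before Whitfield (not a chapter member).
Eriksen and Nguyen both have years in holy orders 28 years, so the next rule applies.
Among Eriksen and Nguyen, alphabetically by surname: Eriksen before Nguyen.
Achebe and Castillo both have date of consecration or institution 17 Aug 1999, so the next rule applies.
Achebe and Castillo are each not a chapter member, so the next rule applies.
Achebe and Castillo both have years in holy orders 2 years, so the next rule applies.
Among Achebe and Castillo, alphabetically by surname: Achebe before Castillo.
Order: Salazar, Yilmaz, Andersen, Chaudhari, Eriksen, Nguyen, Whitfield, Achebe, Castillo.

Achebe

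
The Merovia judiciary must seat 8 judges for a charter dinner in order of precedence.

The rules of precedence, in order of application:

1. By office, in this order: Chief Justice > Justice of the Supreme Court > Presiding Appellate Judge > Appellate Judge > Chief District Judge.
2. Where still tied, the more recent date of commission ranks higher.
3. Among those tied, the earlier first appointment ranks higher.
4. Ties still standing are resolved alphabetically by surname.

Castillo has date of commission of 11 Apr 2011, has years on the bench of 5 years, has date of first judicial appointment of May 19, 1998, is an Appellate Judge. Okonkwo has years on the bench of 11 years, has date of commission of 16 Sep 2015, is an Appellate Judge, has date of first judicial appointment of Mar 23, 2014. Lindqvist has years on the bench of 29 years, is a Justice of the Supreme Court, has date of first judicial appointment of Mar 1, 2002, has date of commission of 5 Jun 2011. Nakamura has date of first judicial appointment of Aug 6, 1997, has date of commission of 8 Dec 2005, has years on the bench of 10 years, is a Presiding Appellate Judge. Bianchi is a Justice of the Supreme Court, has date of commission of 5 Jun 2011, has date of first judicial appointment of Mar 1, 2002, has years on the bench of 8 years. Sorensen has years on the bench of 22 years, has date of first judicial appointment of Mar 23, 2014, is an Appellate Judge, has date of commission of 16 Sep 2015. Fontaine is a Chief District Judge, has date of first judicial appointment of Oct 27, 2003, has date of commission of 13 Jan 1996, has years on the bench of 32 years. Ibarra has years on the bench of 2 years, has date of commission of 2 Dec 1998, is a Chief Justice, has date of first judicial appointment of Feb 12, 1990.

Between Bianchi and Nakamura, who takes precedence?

Bianchi

By office: Ibarra (Chief Justice); then Bianchi and Lindqvist (Justice of the Supreme Court); then Nakamura (Presiding Appellate Judge); then Okonkwo, Sorensen and Castillo (Appellate Judge); then Fontaine (Chief District Judge).
Bianchi and Lindqvist both have date of commission 5 Jun 2011, so the next rule applies.
Bianchi and Lindqvist both have date of first judicial appointment Mar 1, 2002, so the next rule applies.
Among Bianchi and Lindqvist, alphabetically by surname: Bianchi before Lindqvist.
Among Okonkwo, Sorensen and Castillo, by date of commission (later first): Okonkwo and Sorensen (16 Sep 2015) before Castillo (11 Apr 2011).
Okonkwo and Sorensen both have date of first judicial appointment Mar 23, 2014, so the next rule applies.
Among Okonkwo and Sorensen, alphabetically by surname: Okonkwo before Sorensen.
So Bianchi takes precedence.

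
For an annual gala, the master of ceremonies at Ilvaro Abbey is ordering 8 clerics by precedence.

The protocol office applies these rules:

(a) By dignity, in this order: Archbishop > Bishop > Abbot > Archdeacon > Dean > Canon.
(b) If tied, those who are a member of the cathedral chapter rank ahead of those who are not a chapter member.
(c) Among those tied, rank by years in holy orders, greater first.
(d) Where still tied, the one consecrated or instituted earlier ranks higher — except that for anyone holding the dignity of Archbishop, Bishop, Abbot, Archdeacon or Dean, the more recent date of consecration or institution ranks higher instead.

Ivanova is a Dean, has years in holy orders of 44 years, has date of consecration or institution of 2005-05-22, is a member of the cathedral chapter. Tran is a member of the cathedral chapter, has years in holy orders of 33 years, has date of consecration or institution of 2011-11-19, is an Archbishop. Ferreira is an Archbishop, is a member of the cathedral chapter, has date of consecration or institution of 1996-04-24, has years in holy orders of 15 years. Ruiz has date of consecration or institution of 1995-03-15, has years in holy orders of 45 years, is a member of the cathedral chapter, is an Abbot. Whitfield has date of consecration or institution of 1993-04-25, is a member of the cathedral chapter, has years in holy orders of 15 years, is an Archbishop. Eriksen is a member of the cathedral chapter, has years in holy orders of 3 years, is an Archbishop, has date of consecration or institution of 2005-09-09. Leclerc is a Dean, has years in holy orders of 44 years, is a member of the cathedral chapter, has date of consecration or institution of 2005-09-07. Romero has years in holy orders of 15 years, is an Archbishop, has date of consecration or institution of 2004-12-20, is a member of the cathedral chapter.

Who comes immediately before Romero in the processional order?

By dignity: Tran, Romero, Ferreira, Whitfield and Eriksen (Archbishop); then Ruiz (Abbot); then Leclerc and Ivanova (Dean).
Tran, Romero, Ferreira, Whitfield and Eriksen are each a member of the cathedral chapter, so the next rule applies.
Among Tran, Romero, Ferreira, Whitfield and Eriksen, by years in holy orders (higher first): Tran (33 years) before Romero, Ferreira and Whitfield (15 years) before Eriksen (3 years).
Among Romero, Ferreira and Whitfield, by date of consecration or institution (later first) (reversed rule for this group): Romero (2004-12-20) before Ferreira (1996-04-24) before Whitfield (1993-04-25).
Leclerc and Ivanova are each a member of the cathedral chapter, so the next rule applies.
Leclerc and Ivanova both have years in holy orders 44 years, so the next rule applies.
Among Leclerc and Ivanova, by date of consecration or institution (later first) (reversed rule for this group): Leclerc (2005-09-07) before Ivanova (2005-05-22).
Order: Tran, Romero, Ferreira, Whitfield, Eriksen, Ruiz, Leclerc, Ivanova.

Tran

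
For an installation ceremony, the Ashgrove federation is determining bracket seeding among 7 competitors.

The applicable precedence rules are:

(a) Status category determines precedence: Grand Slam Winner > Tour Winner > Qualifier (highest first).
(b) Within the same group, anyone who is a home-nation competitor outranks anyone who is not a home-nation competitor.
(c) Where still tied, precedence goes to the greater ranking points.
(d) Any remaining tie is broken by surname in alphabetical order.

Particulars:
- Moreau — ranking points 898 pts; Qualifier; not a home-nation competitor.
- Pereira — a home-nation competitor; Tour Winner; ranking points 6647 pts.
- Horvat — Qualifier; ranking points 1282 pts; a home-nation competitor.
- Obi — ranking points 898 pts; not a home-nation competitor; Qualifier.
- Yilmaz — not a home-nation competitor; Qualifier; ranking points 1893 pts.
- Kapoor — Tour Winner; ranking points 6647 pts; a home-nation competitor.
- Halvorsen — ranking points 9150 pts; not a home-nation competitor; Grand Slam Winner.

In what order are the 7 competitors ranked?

By status category: Halvorsen (Grand Slam Winner); then Kapoor and Pereira (Tour Winner); then Horvat, Yilmaz, Moreau and Obi (Qualifier).
Kapoor and Pereira are each a home-nation competitor, so the next rule applies.
Kapoor and Pereira both have ranking points 6647 pts, so the next rule applies.
Among Kapoor and Pereira, alphabetically by surname: Kapoor before Pereira.
Among Horvat, Yilmaz, Moreau and Obi, a home-nation competitor before not a home-nation competitor: Horvat (a home-nation competitor) before Yilmaz, Moreau and Obi (not a home-nation competitor).
Among Yilmaz, Moreau and Obi, by ranking points (higher first): Yilmaz (1893 pts) before Moreau and Obi (898 pts).
Among Moreau and Obi, alphabetically by surname: Moreau before Obi.
Full order: Halvorsen, Kapoor, Pereira, Horvat, Yilmaz, Moreau, Obi.

Halvorsen, Kapoor, Pereira, Horvat, Yilmaz, Moreau, Obi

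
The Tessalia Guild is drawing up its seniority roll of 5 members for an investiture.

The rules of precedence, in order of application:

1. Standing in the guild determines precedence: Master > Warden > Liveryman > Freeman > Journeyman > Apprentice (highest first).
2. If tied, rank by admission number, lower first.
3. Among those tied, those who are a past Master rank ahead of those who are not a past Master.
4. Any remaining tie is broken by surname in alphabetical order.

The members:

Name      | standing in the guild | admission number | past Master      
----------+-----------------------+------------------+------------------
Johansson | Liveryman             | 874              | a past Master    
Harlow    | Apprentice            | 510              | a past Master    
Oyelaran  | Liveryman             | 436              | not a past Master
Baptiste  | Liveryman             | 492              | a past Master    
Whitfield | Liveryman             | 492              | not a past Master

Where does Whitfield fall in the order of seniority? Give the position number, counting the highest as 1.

3

By standing in the guild: Oyelaran, Baptiste, Whitfield and Johansson (Liveryman); then Harlow (Apprentice).
Among Oyelaran, Baptiste, Whitfield and Johansson, by admission number (lower first): Oyelaran (436) before Baptiste and Whitfield (492) before Johansson (874).
Among Baptiste and Whitfield, a past Master before not a past Master: Baptiste (a past Master) before Whitfield (not a past Master).
Order: Oyelaran, Baptiste, Whitfield, Johansson, Harlow. So position 3.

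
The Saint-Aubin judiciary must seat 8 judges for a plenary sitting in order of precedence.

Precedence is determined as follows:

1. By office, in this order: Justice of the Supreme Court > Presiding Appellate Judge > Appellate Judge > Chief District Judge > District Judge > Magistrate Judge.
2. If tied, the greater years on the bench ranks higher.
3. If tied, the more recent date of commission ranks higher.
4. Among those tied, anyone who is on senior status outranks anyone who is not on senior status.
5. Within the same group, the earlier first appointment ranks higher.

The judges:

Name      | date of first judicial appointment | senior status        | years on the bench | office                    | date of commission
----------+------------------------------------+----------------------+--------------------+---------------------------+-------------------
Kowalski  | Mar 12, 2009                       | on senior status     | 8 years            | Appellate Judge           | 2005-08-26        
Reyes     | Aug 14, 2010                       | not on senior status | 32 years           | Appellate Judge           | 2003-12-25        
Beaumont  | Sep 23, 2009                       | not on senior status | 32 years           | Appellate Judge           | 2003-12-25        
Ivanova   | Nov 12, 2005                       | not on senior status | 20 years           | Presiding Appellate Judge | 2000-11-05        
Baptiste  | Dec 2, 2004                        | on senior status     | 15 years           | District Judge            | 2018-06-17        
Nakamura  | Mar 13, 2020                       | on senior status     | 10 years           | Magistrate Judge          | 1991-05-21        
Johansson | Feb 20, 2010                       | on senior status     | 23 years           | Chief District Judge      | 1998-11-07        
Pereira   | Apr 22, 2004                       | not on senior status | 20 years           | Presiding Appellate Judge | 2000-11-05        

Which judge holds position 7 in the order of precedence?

Baptiste

By office: Pereira and Ivanova (Presiding Appellate Judge); then Beaumont, Reyes and Kowalski (Appellate Judge); then Johansson (Chief District Judge); then Baptiste (District Judge); then Nakamura (Magistrate Judge).
Pereira and Ivanova both have years on the bench 20 years, so the next rule applies.
Pereira and Ivanova both have date of commission 2000-11-05, so the next rule applies.
Pereira and Ivanova are each not on senior status, so the next rule applies.
Among Pereira and Ivanova, by date of first judicial appointment (earlier first): Pereira (Apr 22, 2004) before Ivanova (Nov 12, 2005).
Among Beaumont, Reyes and Kowalski, by years on the bench (higher first): Beaumont and Reyes (32 years) before Kowalski (8 years).
Beaumont and Reyes both have date of commission 2003-12-25, so the next rule applies.
Beaumont and Reyes are each not on senior status, so the next rule applies.
Among Beaumont and Reyes, by date of first judicial appointment (earlier first): Beaumont (Sep 23, 2009) before Reyes (Aug 14, 2010).
Order: Pereira, Ivanova, Beaumont, Reyes, Kowalski, Johansson, Baptiste, Nakamura.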